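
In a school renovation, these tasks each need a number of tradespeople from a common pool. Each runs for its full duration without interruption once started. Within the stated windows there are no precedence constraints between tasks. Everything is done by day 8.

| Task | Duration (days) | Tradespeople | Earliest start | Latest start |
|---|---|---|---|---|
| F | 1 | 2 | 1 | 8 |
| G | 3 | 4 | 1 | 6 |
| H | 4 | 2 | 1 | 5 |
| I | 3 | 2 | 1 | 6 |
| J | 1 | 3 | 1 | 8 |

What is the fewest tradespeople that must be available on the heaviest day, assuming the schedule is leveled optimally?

4

Early-start (F@1, G@1, H@1, I@1, J@1) gives peak 13: d1:13  d2:8  d3:8  d4:2  d5:0  d6:0  d7:0  d8:0.
Shift G→5, I→2, J→8.
Schedule F@1, G@5, H@1, I@2, J@8: d1:4  d2:4  d3:4  d4:4  d5:4  d6:4  d7:4  d8:3 — peak 4.
Total tradesperson-days = 31 over 8 days ⇒ peak ≥ ⌈31/8⌉ = 4, so 4 is optimal.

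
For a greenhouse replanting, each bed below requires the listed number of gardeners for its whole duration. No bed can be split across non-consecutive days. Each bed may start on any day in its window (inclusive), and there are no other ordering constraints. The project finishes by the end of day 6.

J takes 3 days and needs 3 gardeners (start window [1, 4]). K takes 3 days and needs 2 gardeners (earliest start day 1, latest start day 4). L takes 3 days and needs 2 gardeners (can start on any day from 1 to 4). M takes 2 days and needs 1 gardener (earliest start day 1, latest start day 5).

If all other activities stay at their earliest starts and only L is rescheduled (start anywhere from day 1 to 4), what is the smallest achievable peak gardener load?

L@1: d1:8  d2:8  d3:7  d4:0  d5:0  d6:0 → peak 8
L@2: d1:6  d2:8  d3:7  d4:2  d5:0  d6:0 → peak 8
L@3: d1:6  d2:6  d3:7  d4:2  d5:2  d6:0 → peak 7
L@4: d1:6  d2:6  d3:5  d4:2  d5:2  d6:2 → peak 6
Best is L@4, peak 6.

6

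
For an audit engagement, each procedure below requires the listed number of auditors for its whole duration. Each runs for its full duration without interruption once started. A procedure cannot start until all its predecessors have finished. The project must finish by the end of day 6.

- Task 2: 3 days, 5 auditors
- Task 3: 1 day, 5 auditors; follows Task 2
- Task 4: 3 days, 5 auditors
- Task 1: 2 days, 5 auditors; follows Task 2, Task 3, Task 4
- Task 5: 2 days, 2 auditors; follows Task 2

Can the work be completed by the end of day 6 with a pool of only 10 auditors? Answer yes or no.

Schedule Task 2@1, Task 3@4, Task 4@1, Task 1@5, Task 5@4: d1:10  d2:10  d3:10  d4:7  d5:7  d6:5 — peak 10 ≤ 10.

yes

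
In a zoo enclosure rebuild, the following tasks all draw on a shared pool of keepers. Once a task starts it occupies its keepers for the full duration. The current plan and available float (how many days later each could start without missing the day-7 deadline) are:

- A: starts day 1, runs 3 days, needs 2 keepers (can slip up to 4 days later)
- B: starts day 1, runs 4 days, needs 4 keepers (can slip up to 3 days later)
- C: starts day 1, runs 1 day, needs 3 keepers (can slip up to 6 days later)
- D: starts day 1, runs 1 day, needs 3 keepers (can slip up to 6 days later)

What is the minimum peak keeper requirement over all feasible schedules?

Early-start (A@1, B@1, C@1, D@1) gives peak 12: d1:12  d2:6  d3:6  d4:4  d5:0  d6:0  d7:0.
Shift B→4, D→2.
Schedule A@1, B@4, C@1, D@2: d1:5  d2:5  d3:2  d4:4  d5:4  d6:4  d7:4 — peak 5.

5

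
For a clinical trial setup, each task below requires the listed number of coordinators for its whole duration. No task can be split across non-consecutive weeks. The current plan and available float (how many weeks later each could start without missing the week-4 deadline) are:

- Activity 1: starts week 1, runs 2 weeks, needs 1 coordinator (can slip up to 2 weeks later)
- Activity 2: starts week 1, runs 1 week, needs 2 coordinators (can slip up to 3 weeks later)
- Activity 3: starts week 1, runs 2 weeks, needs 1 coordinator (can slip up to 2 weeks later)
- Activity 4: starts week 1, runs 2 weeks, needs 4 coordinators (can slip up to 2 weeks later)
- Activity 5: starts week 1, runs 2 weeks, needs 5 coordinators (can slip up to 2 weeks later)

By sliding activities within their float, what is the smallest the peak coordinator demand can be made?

7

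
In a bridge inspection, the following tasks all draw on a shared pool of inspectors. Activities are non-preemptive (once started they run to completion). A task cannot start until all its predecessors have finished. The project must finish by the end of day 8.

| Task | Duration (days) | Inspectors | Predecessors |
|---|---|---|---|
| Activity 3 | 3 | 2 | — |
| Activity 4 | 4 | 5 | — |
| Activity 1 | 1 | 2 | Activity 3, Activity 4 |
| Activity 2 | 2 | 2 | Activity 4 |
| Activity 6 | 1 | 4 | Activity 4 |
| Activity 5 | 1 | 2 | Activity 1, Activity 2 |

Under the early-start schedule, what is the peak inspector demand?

8

Early-start schedule: Activity 3@1, Activity 4@1, Activity 1@5, Activity 2@5, Activity 6@5, Activity 5@7.
Load per day: day 1: 7, day 2: 7, day 3: 7, day 4: 5, day 5: 8, day 6: 2, day 7: 2, day 8: 0.
Peak is 8.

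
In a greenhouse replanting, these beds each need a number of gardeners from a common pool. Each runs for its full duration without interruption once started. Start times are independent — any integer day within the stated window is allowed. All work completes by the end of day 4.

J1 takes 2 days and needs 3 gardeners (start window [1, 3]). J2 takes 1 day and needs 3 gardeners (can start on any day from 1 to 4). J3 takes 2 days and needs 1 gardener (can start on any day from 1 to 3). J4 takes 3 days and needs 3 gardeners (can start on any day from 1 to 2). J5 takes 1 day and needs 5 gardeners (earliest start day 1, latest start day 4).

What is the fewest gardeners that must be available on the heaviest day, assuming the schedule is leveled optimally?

7

Early-start (J1@1, J2@1, J3@1, J4@1, J5@1) gives peak 15: d1:15  d2:7  d3:3  d4:0.
Shift J2→3, J5→4.
Schedule J1@1, J2@3, J3@1, J4@1, J5@4: d1:7  d2:7  d3:6  d4:5 — peak 7.
Total gardener-days = 25 over 4 days ⇒ peak ≥ ⌈25/4⌉ = 7, so 7 is optimal.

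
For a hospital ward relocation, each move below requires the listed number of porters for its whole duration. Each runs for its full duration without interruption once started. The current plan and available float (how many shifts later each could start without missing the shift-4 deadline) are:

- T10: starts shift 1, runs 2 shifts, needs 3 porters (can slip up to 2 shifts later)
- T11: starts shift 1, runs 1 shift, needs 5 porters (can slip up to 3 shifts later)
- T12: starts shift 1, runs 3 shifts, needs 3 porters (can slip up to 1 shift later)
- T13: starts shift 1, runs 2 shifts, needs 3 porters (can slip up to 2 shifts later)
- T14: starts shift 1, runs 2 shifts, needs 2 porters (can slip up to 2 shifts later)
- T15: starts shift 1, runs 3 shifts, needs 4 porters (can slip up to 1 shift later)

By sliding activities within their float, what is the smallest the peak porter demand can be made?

Early-start (T10@1, T11@1, T12@1, T13@1, T14@1, T15@1) gives peak 20: s1:20  s2:15  s3:7  s4:0.
Shift T13→3, T14→2, T15→2.
Schedule T10@1, T11@1, T12@1, T13@3, T14@2, T15@2: s1:11  s2:12  s3:12  s4:7 — peak 12.

12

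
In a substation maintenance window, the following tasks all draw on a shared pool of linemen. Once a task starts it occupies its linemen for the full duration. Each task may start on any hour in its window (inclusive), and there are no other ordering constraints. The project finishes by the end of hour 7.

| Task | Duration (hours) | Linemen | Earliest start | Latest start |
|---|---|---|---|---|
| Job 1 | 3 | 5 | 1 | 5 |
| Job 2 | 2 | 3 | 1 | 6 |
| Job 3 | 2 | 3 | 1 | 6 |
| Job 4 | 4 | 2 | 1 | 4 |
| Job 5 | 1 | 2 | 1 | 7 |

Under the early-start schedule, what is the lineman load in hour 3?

7

At early start, hour 3 has: Job 1, Job 4.
Demand: 5 + 2 = 7.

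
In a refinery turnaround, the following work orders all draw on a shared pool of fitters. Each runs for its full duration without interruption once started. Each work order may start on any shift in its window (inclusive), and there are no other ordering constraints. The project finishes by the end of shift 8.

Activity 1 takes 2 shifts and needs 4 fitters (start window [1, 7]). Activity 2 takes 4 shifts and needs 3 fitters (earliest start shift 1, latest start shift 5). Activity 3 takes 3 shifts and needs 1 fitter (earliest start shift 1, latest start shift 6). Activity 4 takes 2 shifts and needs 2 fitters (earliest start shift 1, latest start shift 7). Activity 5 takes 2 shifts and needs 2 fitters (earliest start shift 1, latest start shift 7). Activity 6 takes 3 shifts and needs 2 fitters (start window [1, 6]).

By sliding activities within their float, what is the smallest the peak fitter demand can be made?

Early-start (Activity 1@1, Activity 2@1, Activity 3@1, Activity 4@1, Activity 5@1, Activity 6@1) gives peak 14: s1:14  s2:14  s3:6  s4:3  s5:0  s6:0  s7:0  s8:0.
Shift Activity 2→3, Activity 4→4, Activity 5→7, Activity 6→6.
Schedule Activity 1@1, Activity 2@3, Activity 3@1, Activity 4@4, Activity 5@7, Activity 6@6: s1:5  s2:5  s3:4  s4:5  s5:5  s6:5  s7:4  s8:4 — peak 5.
Total fitter-shifts = 37 over 8 shifts ⇒ peak ≥ ⌈37/8⌉ = 5, so 5 is optimal.

5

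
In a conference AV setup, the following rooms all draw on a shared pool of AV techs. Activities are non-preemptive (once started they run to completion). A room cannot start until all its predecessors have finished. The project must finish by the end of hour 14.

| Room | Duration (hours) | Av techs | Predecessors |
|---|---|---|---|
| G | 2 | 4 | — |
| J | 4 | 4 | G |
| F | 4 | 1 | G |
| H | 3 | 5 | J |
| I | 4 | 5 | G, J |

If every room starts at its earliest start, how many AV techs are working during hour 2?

At early start, hour 2 has: G.
Demand: 4 = 4.

4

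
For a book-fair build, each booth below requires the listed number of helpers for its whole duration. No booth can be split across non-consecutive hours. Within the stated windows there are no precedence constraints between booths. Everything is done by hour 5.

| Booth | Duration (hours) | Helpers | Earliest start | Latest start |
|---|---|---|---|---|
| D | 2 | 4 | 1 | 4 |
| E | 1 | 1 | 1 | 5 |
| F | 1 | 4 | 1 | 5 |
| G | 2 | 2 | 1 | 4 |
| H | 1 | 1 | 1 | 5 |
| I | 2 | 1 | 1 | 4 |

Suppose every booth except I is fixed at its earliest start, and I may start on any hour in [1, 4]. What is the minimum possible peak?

I@1: h1:13  h2:7  h3:0  h4:0  h5:0 → peak 13
I@2: h1:12  h2:7  h3:1  h4:0  h5:0 → peak 12
I@3: h1:12  h2:6  h3:1  h4:1  h5:0 → peak 12
I@4: h1:12  h2:6  h3:0  h4:1  h5:1 → peak 12
Best is I@2, peak 12.

12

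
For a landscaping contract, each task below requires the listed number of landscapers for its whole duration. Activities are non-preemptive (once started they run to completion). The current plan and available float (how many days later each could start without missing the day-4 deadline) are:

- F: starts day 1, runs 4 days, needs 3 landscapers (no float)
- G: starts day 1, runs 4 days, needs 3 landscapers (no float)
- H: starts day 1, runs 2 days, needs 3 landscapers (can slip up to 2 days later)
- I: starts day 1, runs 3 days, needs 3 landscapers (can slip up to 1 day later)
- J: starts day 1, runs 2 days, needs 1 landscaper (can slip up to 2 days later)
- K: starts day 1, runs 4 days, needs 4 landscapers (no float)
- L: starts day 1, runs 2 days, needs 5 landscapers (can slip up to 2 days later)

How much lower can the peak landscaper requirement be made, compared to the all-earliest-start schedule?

Early-start peak: d1:22  d2:22  d3:13  d4:10 ⇒ 22.
Leveled (F@1, G@1, H@1, I@1, J@1, K@1, L@3): d1:17  d2:17  d3:18  d4:15 ⇒ 18.
Reduction 22 − 18 = 4.

4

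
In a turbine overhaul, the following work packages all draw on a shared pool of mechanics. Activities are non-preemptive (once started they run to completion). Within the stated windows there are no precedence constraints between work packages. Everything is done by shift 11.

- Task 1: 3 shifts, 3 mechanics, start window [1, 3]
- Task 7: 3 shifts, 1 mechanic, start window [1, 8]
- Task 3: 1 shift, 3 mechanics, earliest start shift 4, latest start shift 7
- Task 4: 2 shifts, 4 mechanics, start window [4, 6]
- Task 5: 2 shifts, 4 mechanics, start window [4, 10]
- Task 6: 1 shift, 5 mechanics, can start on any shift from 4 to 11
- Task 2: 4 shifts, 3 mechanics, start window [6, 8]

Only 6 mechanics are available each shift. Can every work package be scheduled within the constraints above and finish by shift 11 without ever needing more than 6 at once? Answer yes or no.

no

The minimum achievable peak is 7; 6 < 7, so no feasible schedule stays within the cap.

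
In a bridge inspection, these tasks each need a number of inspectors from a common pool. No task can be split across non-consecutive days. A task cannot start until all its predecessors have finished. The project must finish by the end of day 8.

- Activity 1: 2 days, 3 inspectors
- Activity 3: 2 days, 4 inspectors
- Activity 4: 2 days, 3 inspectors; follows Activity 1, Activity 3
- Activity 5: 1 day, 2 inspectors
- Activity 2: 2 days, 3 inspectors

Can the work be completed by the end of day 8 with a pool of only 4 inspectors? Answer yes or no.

no

The minimum achievable peak is 5; 4 < 5, so no feasible schedule stays within the cap.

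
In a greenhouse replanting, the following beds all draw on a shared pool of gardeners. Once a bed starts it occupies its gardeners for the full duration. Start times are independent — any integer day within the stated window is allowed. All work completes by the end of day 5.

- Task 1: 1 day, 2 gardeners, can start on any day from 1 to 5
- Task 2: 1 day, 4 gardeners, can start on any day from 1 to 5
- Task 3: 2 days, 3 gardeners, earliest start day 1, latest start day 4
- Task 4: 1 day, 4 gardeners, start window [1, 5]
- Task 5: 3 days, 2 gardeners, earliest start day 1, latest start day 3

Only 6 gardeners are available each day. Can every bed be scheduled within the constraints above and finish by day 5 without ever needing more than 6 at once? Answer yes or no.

yes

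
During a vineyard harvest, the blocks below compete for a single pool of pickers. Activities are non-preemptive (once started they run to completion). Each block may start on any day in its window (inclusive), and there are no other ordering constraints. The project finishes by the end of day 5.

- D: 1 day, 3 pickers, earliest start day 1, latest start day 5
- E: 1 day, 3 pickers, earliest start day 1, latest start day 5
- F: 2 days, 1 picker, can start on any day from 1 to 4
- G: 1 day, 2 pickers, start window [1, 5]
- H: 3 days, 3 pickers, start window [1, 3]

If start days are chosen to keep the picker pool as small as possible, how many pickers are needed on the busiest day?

Early-start (D@1, E@1, F@1, G@1, H@1) gives peak 12: d1:12  d2:4  d3:3  d4:0  d5:0.
Shift E→2, G→3, H→3.
Schedule D@1, E@2, F@1, G@3, H@3: d1:4  d2:4  d3:5  d4:3  d5:3 — peak 5.

5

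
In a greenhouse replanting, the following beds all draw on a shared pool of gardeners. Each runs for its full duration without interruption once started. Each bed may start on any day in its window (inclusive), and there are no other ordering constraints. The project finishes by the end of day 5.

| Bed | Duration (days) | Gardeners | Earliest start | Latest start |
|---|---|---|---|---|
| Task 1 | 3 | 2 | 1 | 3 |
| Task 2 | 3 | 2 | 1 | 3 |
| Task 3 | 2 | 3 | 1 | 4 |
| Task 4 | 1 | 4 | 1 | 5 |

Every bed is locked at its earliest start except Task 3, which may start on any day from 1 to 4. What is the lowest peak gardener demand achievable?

8

Task 3@1: d1:11  d2:7  d3:4  d4:0  d5:0 → peak 11
Task 3@2: d1:8  d2:7  d3:7  d4:0  d5:0 → peak 8
Task 3@3: d1:8  d2:4  d3:7  d4:3  d5:0 → peak 8
Task 3@4: d1:8  d2:4  d3:4  d4:3  d5:3 → peak 8
Best is Task 3@2, peak 8.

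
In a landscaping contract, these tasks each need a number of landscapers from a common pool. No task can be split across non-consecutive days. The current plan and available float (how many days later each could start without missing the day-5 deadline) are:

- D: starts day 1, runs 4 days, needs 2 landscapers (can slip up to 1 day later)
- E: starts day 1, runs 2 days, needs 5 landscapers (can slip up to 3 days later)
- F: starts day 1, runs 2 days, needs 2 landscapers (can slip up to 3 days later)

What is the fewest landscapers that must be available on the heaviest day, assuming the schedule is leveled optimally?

7

Early-start (D@1, E@1, F@1) gives peak 9: d1:9  d2:9  d3:2  d4:2  d5:0.
Shift F→3.
Schedule D@1, E@1, F@3: d1:7  d2:7  d3:4  d4:4  d5:0 — peak 7.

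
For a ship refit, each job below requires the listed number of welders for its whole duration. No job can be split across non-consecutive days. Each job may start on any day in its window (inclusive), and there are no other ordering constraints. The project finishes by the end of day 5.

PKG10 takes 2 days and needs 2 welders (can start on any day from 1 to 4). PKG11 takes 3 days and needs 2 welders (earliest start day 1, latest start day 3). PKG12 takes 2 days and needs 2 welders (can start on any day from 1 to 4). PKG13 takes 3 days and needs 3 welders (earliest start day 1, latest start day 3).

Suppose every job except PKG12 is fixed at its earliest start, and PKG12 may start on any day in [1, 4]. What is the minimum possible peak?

PKG12@1: d1:9  d2:9  d3:5  d4:0  d5:0 → peak 9
PKG12@2: d1:7  d2:9  d3:7  d4:0  d5:0 → peak 9
PKG12@3: d1:7  d2:7  d3:7  d4:2  d5:0 → peak 7
PKG12@4: d1:7  d2:7  d3:5  d4:2  d5:2 → peak 7
Best is PKG12@3, peak 7.

7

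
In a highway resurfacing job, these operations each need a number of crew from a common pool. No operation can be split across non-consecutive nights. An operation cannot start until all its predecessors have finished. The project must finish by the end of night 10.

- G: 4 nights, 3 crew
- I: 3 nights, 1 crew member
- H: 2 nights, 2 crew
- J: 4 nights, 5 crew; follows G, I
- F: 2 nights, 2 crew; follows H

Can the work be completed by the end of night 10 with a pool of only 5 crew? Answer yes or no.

Schedule G@1, I@3, H@1, J@7, F@5: n1:5  n2:5  n3:4  n4:4  n5:3  n6:2  n7:5  n8:5  n9:5  n10:5 — peak 5 ≤ 5.

yes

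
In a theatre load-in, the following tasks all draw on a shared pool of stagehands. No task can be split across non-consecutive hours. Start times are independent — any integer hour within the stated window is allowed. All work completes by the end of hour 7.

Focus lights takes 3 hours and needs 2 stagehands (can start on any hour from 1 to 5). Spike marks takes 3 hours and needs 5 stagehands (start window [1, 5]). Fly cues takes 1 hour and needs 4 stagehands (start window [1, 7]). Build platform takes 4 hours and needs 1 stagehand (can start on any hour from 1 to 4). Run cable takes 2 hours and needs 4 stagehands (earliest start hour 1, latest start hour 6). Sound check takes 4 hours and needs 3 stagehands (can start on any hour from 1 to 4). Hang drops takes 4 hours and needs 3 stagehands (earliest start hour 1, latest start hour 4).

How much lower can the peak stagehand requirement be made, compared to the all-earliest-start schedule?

13

Early-start peak: h1:22  h2:18  h3:14  h4:7  h5:0  h6:0  h7:0 ⇒ 22.
Leveled (Focus lights@1, Spike marks@5, Fly cues@1, Build platform@2, Run cable@6, Sound check@1, Hang drops@2): h1:9  h2:9  h3:9  h4:7  h5:9  h6:9  h7:9 ⇒ 9.
Reduction 22 − 9 = 13.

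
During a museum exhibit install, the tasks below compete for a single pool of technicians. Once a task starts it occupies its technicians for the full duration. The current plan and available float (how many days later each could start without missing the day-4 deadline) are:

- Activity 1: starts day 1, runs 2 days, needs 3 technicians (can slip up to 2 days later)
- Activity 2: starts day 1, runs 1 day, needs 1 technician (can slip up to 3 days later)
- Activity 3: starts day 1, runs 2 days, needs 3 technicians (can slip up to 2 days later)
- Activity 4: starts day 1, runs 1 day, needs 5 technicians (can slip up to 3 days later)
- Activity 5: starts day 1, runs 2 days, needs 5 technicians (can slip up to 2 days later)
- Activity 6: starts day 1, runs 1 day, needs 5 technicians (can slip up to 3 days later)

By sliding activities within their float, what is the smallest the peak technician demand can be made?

9

Early-start (Activity 1@1, Activity 2@1, Activity 3@1, Activity 4@1, Activity 5@1, Activity 6@1) gives peak 22: d1:22  d2:11  d3:0  d4:0.
Shift Activity 3→3, Activity 5→2, Activity 6→4.
Schedule Activity 1@1, Activity 2@1, Activity 3@3, Activity 4@1, Activity 5@2, Activity 6@4: d1:9  d2:8  d3:8  d4:8 — peak 9.
Total technician-days = 33 over 4 days ⇒ peak ≥ ⌈33/4⌉ = 9, so 9 is optimal.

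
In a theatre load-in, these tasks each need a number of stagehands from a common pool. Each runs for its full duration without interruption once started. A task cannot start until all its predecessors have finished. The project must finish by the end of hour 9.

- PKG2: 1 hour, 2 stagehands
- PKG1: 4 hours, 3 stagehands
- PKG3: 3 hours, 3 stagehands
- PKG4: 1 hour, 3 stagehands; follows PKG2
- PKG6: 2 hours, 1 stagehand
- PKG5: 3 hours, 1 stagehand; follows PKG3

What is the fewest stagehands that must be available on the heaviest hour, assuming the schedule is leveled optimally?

Early-start (PKG2@1, PKG1@1, PKG3@1, PKG4@2, PKG6@1, PKG5@4) gives peak 10: h1:9  h2:10  h3:6  h4:4  h5:1  h6:1  h7:0  h8:0  h9:0.
Shift PKG1→5, PKG3→2, PKG4→9, PKG5→5.
Schedule PKG2@1, PKG1@5, PKG3@2, PKG4@9, PKG6@1, PKG5@5: h1:3  h2:4  h3:3  h4:3  h5:4  h6:4  h7:4  h8:3  h9:3 — peak 4.
Total stagehand-hours = 31 over 9 hours ⇒ peak ≥ ⌈31/9⌉ = 4, so 4 is optimal.

4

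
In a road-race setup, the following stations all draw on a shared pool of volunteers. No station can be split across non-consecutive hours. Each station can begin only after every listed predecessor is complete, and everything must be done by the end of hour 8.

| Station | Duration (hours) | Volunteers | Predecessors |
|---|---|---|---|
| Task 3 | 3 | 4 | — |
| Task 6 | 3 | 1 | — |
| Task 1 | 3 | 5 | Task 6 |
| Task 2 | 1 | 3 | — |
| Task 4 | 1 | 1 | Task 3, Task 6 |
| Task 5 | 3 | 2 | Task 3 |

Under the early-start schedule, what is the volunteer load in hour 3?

At early start, hour 3 has: Task 3, Task 6.
Demand: 4 + 1 = 5.

5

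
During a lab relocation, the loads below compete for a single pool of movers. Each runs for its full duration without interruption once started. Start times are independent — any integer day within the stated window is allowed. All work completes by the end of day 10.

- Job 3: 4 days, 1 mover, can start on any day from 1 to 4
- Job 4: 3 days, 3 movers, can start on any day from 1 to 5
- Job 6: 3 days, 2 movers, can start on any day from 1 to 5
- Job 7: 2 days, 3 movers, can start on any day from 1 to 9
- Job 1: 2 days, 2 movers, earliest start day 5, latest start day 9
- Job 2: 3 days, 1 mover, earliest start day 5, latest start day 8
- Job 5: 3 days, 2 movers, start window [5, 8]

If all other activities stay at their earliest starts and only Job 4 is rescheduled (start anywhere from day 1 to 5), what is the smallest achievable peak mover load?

Job 4@1: d1:9  d2:9  d3:6  d4:1  d5:5  d6:5  d7:3  d8:0  d9:0  d10:0 → peak 9
Job 4@2: d1:6  d2:9  d3:6  d4:4  d5:5  d6:5  d7:3  d8:0  d9:0  d10:0 → peak 9
Job 4@3: d1:6  d2:6  d3:6  d4:4  d5:8  d6:5  d7:3  d8:0  d9:0  d10:0 → peak 8
Job 4@4: d1:6  d2:6  d3:3  d4:4  d5:8  d6:8  d7:3  d8:0  d9:0  d10:0 → peak 8
Job 4@5: d1:6  d2:6  d3:3  d4:1  d5:8  d6:8  d7:6  d8:0  d9:0  d10:0 → peak 8
Best is Job 4@3, peak 8.

8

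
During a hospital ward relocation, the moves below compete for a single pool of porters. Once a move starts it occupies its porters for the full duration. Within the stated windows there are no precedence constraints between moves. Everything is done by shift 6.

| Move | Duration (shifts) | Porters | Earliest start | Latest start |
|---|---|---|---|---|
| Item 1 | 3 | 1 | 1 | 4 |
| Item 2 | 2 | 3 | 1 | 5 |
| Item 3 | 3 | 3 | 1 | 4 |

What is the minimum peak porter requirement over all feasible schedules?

4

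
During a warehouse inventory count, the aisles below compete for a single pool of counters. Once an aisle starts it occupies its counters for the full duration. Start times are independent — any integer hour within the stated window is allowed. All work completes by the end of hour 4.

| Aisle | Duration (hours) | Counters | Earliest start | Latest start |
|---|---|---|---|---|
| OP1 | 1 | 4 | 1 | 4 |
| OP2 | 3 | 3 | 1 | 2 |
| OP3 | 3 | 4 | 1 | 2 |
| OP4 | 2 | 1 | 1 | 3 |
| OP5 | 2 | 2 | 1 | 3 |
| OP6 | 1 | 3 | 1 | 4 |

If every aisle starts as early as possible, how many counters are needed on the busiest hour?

17

Early-start schedule: OP1@1, OP2@1, OP3@1, OP4@1, OP5@1, OP6@1.
Load per hour: hour 1: 17, hour 2: 10, hour 3: 7, hour 4: 0.
Peak is 17.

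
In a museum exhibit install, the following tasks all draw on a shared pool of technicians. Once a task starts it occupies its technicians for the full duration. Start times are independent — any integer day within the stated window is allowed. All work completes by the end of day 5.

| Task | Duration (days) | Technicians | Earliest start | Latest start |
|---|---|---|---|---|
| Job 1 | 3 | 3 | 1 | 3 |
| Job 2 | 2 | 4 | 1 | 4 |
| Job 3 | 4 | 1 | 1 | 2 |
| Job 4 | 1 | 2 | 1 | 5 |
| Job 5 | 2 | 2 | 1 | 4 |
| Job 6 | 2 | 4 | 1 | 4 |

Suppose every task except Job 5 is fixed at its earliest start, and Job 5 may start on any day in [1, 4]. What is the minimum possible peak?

Job 5@1: d1:16  d2:14  d3:4  d4:1  d5:0 → peak 16
Job 5@2: d1:14  d2:14  d3:6  d4:1  d5:0 → peak 14
Job 5@3: d1:14  d2:12  d3:6  d4:3  d5:0 → peak 14
Job 5@4: d1:14  d2:12  d3:4  d4:3  d5:2 → peak 14
Best is Job 5@2, peak 14.

14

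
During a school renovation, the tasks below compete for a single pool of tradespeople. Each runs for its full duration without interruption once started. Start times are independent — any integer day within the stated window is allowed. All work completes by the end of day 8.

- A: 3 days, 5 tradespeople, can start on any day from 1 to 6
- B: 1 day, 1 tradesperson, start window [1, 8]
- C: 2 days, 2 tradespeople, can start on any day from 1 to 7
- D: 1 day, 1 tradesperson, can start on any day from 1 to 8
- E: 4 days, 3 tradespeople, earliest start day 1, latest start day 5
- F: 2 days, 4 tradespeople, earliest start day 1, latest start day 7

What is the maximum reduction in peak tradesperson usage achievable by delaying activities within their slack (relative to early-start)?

9

Early-start peak: d1:16  d2:14  d3:8  d4:3  d5:0  d6:0  d7:0  d8:0 ⇒ 16.
Leveled (A@1, B@1, C@2, D@1, E@4, F@4): d1:7  d2:7  d3:7  d4:7  d5:7  d6:3  d7:3  d8:0 ⇒ 7.
Reduction 16 − 7 = 9.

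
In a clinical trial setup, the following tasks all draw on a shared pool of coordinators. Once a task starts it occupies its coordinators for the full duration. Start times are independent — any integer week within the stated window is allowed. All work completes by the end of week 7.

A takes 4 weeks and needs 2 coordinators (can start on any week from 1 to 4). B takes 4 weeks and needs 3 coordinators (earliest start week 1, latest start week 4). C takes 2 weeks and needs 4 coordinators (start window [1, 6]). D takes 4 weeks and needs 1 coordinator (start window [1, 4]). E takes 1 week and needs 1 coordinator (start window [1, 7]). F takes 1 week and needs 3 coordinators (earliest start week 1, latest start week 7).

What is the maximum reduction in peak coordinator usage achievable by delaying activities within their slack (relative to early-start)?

8

Early-start peak: w1:14  w2:10  w3:6  w4:6  w5:0  w6:0  w7:0 ⇒ 14.
Leveled (A@1, B@1, C@5, D@1, E@5, F@7): w1:6  w2:6  w3:6  w4:6  w5:5  w6:4  w7:3 ⇒ 6.
Reduction 14 − 6 = 8.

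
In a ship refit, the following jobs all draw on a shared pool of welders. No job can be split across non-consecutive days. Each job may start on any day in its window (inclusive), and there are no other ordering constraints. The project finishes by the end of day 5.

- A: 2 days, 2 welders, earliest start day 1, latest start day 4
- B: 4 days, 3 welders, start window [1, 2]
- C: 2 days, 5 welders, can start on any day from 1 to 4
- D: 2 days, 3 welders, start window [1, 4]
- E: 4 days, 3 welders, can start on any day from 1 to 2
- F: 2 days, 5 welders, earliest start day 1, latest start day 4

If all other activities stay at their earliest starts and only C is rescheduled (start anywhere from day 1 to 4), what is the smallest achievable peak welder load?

16

C@1: d1:21  d2:21  d3:6  d4:6  d5:0 → peak 21
C@2: d1:16  d2:21  d3:11  d4:6  d5:0 → peak 21
C@3: d1:16  d2:16  d3:11  d4:11  d5:0 → peak 16
C@4: d1:16  d2:16  d3:6  d4:11  d5:5 → peak 16
Best is C@3, peak 16.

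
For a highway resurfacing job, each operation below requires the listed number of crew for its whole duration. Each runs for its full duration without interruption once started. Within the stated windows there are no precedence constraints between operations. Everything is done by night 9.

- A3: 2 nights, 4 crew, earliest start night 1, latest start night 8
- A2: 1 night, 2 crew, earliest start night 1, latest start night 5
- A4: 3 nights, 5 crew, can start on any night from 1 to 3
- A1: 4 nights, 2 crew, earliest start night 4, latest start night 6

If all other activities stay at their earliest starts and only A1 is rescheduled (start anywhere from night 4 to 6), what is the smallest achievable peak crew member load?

11

A1@4: n1:11  n2:9  n3:5  n4:2  n5:2  n6:2  n7:2  n8:0  n9:0 → peak 11
A1@5: n1:11  n2:9  n3:5  n4:0  n5:2  n6:2  n7:2  n8:2  n9:0 → peak 11
A1@6: n1:11  n2:9  n3:5  n4:0  n5:0  n6:2  n7:2  n8:2  n9:2 → peak 11
Best is A1@4, peak 11.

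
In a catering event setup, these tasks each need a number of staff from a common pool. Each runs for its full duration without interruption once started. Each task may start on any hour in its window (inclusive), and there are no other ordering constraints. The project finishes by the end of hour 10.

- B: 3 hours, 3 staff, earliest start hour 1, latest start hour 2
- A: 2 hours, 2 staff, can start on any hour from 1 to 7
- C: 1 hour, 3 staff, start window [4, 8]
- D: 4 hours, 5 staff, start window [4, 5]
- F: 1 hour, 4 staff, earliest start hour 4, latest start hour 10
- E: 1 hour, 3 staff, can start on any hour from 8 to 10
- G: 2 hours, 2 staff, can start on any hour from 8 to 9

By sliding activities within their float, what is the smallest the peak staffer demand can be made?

5

Early-start (B@1, A@1, C@4, D@4, F@4, E@8, G@8) gives peak 12: h1:5  h2:5  h3:3  h4:12  h5:5  h6:5  h7:5  h8:5  h9:2  h10:0.
Shift C→8, F→10, E→9.
Schedule B@1, A@1, C@8, D@4, F@10, E@9, G@8: h1:5  h2:5  h3:3  h4:5  h5:5  h6:5  h7:5  h8:5  h9:5  h10:4 — peak 5.
Total staffer-hours = 47 over 10 hours ⇒ peak ≥ ⌈47/10⌉ = 5, so 5 is optimal.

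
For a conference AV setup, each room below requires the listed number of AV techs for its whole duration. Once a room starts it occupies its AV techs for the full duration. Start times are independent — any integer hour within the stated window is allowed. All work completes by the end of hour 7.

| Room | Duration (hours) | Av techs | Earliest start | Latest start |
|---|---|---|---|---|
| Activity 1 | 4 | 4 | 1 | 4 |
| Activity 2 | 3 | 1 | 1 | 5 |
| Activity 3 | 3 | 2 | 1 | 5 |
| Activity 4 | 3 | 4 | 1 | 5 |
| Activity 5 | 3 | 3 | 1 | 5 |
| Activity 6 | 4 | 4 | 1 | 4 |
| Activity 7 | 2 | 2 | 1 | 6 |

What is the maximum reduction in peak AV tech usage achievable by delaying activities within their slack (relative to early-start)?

10

Early-start peak: h1:20  h2:20  h3:18  h4:8  h5:0  h6:0  h7:0 ⇒ 20.
Leveled (Activity 1@1, Activity 2@1, Activity 3@1, Activity 4@5, Activity 5@1, Activity 6@4, Activity 7@4): h1:10  h2:10  h3:10  h4:10  h5:10  h6:8  h7:8 ⇒ 10.
Reduction 20 − 10 = 10.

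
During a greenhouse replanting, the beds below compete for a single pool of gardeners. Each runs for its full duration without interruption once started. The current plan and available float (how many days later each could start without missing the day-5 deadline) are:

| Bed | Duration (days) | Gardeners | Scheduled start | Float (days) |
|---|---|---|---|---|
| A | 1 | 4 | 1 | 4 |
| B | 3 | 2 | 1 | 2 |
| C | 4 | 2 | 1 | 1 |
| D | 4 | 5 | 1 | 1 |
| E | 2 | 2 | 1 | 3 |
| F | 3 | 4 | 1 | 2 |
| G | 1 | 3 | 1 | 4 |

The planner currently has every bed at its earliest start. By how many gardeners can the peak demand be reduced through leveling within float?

Early-start peak: d1:22  d2:15  d3:13  d4:7  d5:0 ⇒ 22.
Leveled (A@1, B@1, C@1, D@1, E@4, F@2, G@5): d1:13  d2:13  d3:13  d4:13  d5:5 ⇒ 13.
Reduction 22 − 13 = 9.

9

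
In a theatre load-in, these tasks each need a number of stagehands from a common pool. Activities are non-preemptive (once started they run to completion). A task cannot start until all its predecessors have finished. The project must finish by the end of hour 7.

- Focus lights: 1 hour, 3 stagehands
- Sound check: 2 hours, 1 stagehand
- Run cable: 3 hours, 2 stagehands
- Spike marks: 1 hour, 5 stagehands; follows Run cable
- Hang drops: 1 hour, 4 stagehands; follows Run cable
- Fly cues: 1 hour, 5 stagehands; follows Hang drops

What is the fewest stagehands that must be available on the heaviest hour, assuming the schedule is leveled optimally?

Early-start (Focus lights@1, Sound check@1, Run cable@1, Spike marks@4, Hang drops@4, Fly cues@5) gives peak 9: h1:6  h2:3  h3:2  h4:9  h5:5  h6:0  h7:0.
Shift Run cable→2, Spike marks→5, Hang drops→6, Fly cues→7.
Schedule Focus lights@1, Sound check@1, Run cable@2, Spike marks@5, Hang drops@6, Fly cues@7: h1:4  h2:3  h3:2  h4:2  h5:5  h6:4  h7:5 — peak 5.

5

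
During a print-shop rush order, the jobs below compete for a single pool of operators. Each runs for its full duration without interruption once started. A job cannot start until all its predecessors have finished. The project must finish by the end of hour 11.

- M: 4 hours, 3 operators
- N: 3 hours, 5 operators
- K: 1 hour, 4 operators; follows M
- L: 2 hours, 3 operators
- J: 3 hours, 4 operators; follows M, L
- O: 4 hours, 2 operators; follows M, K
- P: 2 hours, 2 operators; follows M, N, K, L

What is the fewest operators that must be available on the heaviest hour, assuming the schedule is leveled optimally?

7

Early-start (M@1, N@1, K@5, L@1, J@5, O@6, P@6) gives peak 11: h1:11  h2:11  h3:8  h4:3  h5:8  h6:8  h7:8  h8:2  h9:2  h10:0  h11:0.
Shift N→6, J→9, P→10.
Schedule M@1, N@6, K@5, L@1, J@9, O@6, P@10: h1:6  h2:6  h3:3  h4:3  h5:4  h6:7  h7:7  h8:7  h9:6  h10:6  h11:6 — peak 7.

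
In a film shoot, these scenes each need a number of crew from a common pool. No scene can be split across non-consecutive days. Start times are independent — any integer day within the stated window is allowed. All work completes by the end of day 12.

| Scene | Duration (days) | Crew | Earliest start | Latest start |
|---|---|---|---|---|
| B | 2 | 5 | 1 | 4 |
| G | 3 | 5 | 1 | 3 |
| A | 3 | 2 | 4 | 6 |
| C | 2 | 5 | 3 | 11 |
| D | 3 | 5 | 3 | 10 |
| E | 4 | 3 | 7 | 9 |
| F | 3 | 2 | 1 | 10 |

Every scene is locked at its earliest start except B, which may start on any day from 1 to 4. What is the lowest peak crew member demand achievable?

B@1: d1:12  d2:12  d3:17  d4:12  d5:7  d6:2  d7:3  d8:3  d9:3  d10:3  d11:0  d12:0 → peak 17
B@2: d1:7  d2:12  d3:22  d4:12  d5:7  d6:2  d7:3  d8:3  d9:3  d10:3  d11:0  d12:0 → peak 22
B@3: d1:7  d2:7  d3:22  d4:17  d5:7  d6:2  d7:3  d8:3  d9:3  d10:3  d11:0  d12:0 → peak 22
B@4: d1:7  d2:7  d3:17  d4:17  d5:12  d6:2  d7:3  d8:3  d9:3  d10:3  d11:0  d12:0 → peak 17
Best is B@1, peak 17.

17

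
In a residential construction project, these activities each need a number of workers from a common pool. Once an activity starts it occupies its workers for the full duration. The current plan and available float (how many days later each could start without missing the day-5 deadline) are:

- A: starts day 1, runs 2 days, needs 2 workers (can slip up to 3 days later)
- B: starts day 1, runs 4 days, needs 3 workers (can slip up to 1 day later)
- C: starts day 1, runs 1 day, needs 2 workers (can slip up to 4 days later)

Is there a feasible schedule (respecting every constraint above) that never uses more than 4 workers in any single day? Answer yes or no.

no

The minimum achievable peak is 5; 4 < 5, so no feasible schedule stays within the cap.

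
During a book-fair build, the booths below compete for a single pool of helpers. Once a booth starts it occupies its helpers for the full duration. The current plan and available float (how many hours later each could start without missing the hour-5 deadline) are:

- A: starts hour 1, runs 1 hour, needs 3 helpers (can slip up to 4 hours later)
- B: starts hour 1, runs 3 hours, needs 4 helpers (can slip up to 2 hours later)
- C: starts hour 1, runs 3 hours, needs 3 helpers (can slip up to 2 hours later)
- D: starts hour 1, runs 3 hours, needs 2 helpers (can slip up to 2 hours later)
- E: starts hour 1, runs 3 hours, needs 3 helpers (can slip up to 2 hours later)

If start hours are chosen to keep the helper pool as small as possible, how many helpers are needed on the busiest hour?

12

Early-start (A@1, B@1, C@1, D@1, E@1) gives peak 15: h1:15  h2:12  h3:12  h4:0  h5:0.
Shift E→2.
Schedule A@1, B@1, C@1, D@1, E@2: h1:12  h2:12  h3:12  h4:3  h5:0 — peak 12.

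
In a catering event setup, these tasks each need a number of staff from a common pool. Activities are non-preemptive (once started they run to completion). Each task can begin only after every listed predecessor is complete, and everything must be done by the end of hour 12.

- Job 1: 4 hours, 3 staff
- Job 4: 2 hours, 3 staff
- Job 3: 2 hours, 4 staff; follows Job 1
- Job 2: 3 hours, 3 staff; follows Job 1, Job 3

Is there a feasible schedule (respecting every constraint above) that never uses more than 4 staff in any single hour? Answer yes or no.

yes

Schedule Job 1@1, Job 4@5, Job 3@7, Job 2@9: h1:3  h2:3  h3:3  h4:3  h5:3  h6:3  h7:4  h8:4  h9:3  h10:3  h11:3  h12:0 — peak 4 ≤ 4.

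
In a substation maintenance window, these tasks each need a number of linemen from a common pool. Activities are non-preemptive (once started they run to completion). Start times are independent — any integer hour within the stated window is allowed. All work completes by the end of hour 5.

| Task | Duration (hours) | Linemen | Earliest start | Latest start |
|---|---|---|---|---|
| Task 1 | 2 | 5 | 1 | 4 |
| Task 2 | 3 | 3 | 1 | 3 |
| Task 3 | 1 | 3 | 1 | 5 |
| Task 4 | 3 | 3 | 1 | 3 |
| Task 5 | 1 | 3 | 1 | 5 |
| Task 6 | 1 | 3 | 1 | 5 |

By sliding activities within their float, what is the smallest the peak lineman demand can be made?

9

Early-start (Task 1@1, Task 2@1, Task 3@1, Task 4@1, Task 5@1, Task 6@1) gives peak 20: h1:20  h2:11  h3:6  h4:0  h5:0.
Shift Task 3→3, Task 4→3, Task 5→4, Task 6→4.
Schedule Task 1@1, Task 2@1, Task 3@3, Task 4@3, Task 5@4, Task 6@4: h1:8  h2:8  h3:9  h4:9  h5:3 — peak 9.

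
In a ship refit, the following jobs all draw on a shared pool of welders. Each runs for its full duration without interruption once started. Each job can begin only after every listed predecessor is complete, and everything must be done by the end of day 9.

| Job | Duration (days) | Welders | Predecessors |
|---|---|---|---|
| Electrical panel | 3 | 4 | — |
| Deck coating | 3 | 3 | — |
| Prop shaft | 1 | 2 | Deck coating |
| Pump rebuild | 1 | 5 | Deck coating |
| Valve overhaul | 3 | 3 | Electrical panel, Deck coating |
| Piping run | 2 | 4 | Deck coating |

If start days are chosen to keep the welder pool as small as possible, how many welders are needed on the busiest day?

Early-start (Electrical panel@1, Deck coating@1, Prop shaft@4, Pump rebuild@4, Valve overhaul@4, Piping run@4) gives peak 14: d1:7  d2:7  d3:7  d4:14  d5:7  d6:3  d7:0  d8:0  d9:0.
Shift Valve overhaul→5, Piping run→5.
Schedule Electrical panel@1, Deck coating@1, Prop shaft@4, Pump rebuild@4, Valve overhaul@5, Piping run@5: d1:7  d2:7  d3:7  d4:7  d5:7  d6:7  d7:3  d8:0  d9:0 — peak 7.

7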